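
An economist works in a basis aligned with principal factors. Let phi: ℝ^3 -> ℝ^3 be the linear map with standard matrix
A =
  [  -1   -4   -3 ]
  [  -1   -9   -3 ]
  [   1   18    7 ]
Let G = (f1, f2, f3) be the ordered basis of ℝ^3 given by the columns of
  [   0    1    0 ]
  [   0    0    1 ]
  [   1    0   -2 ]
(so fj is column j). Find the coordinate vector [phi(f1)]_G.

Compute phi(f1) = A f1 = <-3, -3, 7> in standard coordinates.
Then write this in G-coordinates: solve for y in y_1 f1 + ... + y_3 f3 = <-3, -3, 7>.
This gives y = <1, -3, -3>, which is column 1 of [phi]_G.

<1, -3, -3>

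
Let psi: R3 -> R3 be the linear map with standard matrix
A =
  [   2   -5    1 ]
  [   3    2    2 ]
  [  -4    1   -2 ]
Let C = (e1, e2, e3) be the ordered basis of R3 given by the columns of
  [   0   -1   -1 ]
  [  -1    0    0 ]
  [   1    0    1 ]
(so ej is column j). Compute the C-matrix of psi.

[[0, 3, 1], [-3, 1, 0], [-3, 1, 1]]

With P the matrix whose columns are e1, ..., e3, [psi]_C = P^(-1) A P.
Column by column: psi(e1) = A e1 = [6, 0, -3]; its C-coordinates [0, -3, -3] give column 1.
Continuing for each basis vector yields [psi]_C = [[0, 3, 1], [-3, 1, 0], [-3, 1, 1]].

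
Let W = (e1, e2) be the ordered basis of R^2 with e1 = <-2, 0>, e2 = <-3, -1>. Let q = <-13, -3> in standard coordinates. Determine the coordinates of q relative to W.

Write q = c_1 e1 + c_2 e2 and solve for the c_i.
System: -2c_1 - 3c_2 = -13, 0c_1 - c_2 = -3; solving gives c_1 = 2, c_2 = 3.
Check: 2e1 + 3e2 = <-13, -3>.

<2, 3>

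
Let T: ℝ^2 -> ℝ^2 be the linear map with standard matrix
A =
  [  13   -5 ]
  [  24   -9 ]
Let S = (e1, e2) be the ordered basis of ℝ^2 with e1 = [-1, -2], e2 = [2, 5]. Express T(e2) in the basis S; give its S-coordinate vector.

Compute T(e2) = A e2 = [1, 3] in standard coordinates.
Then write this in S-coordinates: solve for y in y_1 e1 + y_2 e2 = [1, 3].
This gives y = [1, 1], which is column 2 of [T]_S.

[1, 1]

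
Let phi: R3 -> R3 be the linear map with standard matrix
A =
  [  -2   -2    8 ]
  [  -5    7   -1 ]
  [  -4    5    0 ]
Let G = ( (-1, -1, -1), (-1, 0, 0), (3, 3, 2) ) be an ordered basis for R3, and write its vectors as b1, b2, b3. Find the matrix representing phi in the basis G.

[[1, -2, -1], [3, 3, 0], [0, 1, 1]]

With P the matrix whose columns are b1, ..., b3, [phi]_G = P^(-1) A P.
Column by column: phi(b1) = A b1 = (-4, -1, -1); its G-coordinates (1, 3, 0) give column 1.
Continuing for each basis vector yields [phi]_G = [[1, -2, -1], [3, 3, 0], [0, 1, 1]].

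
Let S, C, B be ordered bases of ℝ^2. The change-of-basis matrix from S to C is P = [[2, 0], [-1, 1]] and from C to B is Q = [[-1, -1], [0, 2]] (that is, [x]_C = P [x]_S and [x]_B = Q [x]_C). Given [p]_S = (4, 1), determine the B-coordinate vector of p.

(-5, -6)

Apply P to get C-coordinates (8, -3), then Q to get B-coordinates.
The result is [p]_B = (-5, -6).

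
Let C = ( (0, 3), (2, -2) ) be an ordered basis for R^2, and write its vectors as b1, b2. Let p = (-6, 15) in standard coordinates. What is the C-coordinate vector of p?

[p]_C is the unique c with M c = p, where M has columns b1, b2.
System: 0c_1 + 2c_2 = -6, 3c_1 - 2c_2 = 15; solving gives c_1 = 3, c_2 = -3.
Check: 3b1 - 3b2 = (-6, 15).

(3, -3)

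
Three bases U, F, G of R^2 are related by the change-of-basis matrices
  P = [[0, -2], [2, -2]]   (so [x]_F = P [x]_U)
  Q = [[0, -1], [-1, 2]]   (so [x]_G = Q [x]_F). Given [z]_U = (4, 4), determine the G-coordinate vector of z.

Apply P to get F-coordinates (-8, 0), then Q to get G-coordinates.
The result is [z]_G = (0, 8).

(0, 8)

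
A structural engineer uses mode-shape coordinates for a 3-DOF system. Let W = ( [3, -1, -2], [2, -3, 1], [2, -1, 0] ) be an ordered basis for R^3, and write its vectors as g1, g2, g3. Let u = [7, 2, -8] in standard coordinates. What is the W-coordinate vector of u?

[3, -2, 1]

Write u = c_1 g1 + ... + c_3 g3 and solve for the c_i.
Gaussian elimination on [M | u] yields c = (3, -2, 1).
Check: 3g1 - 2g2 + g3 = [7, 2, -8].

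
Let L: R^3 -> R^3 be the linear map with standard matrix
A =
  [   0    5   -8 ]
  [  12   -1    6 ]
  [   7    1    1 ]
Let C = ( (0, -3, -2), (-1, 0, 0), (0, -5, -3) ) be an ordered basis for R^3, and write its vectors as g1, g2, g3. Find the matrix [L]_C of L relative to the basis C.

[[-2, -1, 1], [-1, 0, 1], [3, 3, 2]]

With P the matrix whose columns are g1, ..., g3, [L]_C = P^(-1) A P.
Column by column: L(g1) = A g1 = (1, -9, -5); its C-coordinates (-2, -1, 3) give column 1.
Continuing for each basis vector yields [L]_C = [[-2, -1, 1], [-1, 0, 1], [3, 3, 2]].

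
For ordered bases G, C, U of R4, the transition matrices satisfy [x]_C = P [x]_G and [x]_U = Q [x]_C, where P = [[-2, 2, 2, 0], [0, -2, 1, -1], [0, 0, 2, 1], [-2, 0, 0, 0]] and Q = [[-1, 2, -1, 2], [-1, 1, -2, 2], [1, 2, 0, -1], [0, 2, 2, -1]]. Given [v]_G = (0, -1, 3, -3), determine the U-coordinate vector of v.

First [v]_C = P [v]_G = (4, 8, 3, 0).
Then [v]_U = Q [v]_C = (9, -2, 20, 22).

(9, -2, 20, 22)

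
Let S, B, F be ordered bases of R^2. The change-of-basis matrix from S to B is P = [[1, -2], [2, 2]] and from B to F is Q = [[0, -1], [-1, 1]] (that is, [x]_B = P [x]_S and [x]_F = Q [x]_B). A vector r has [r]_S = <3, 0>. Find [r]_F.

Apply P to get B-coordinates <3, 6>, then Q to get F-coordinates.
The result is [r]_F = <-6, 3>.

<-6, 3>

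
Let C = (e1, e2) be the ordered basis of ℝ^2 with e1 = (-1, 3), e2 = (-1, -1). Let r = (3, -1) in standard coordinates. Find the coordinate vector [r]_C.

(-1, -2)

Write r = c_1 e1 + c_2 e2 and solve for the c_i.
System: -c_1 - c_2 = 3, 3c_1 - c_2 = -1; solving gives c_1 = -1, c_2 = -2.
Check: -e1 - 2e2 = (3, -1).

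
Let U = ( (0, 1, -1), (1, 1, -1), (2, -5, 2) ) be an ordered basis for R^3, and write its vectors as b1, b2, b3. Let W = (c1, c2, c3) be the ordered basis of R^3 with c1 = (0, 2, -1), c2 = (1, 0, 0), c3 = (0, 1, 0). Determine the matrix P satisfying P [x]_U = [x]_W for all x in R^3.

Take x = bj: its U-coordinates are the j-th standard unit vector, so P e_j — column j of P — equals [bj]_W.
b1 = c1 + 0·c2 - c3, giving column 1 = (1, 0, -1); repeating for each j gives P = [[1, 1, -2], [0, 1, 2], [-1, -1, -1]].

[[1, 1, -2], [0, 1, 2], [-1, -1, -1]]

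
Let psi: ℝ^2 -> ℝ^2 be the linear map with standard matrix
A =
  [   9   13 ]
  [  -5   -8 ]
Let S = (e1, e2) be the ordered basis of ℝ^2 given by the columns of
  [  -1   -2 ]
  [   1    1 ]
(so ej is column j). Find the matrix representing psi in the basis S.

Let P have columns e1, e2. Then [psi]_S = P^(-1) A P.
Here det P = 1, so P^(-1) is integer; computing A P first and then P^(-1)(A P) gives [[-2, -1], [-1, 3]].

[[-2, -1], [-1, 3]]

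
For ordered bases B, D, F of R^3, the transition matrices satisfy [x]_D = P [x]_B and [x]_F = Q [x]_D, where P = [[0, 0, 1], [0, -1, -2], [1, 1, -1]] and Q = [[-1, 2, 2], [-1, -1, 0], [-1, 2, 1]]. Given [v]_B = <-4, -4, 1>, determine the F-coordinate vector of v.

First [v]_D = P [v]_B = <1, 2, -9>.
Then [v]_F = Q [v]_D = <-15, -3, -6>.

<-15, -3, -6>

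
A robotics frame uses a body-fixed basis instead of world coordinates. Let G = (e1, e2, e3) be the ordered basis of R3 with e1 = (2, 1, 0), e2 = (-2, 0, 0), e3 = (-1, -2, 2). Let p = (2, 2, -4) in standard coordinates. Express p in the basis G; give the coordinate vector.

We seek scalars with c_1 e1 + ... + c_3 e3 = p; equivalently solve M c = p where the columns of M are e1, ..., e3.
Solving this 3x3 system gives c = (-2, -2, -2).
Check: -2e1 - 2e2 - 2e3 = (2, 2, -4).

(-2, -2, -2)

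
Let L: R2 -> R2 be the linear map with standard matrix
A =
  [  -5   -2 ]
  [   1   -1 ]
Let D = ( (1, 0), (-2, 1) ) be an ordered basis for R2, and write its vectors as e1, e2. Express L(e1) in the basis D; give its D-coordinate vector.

Column 1 of [L]_D is the D-coordinate vector of L(e1).
In standard coordinates L(e1) = A e1 = (-5, 1).
Converting to D: (-5, 1) = -3e1 + e2, so the coordinate vector is (-3, 1).

(-3, 1)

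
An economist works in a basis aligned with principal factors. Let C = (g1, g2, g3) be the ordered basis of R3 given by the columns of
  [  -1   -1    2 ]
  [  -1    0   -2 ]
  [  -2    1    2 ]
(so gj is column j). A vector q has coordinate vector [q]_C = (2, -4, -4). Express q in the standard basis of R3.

The coordinates say q = 2g1 - 4g2 - 4g3; adding the scaled basis vectors gives (-6, 6, -16).

(-6, 6, -16)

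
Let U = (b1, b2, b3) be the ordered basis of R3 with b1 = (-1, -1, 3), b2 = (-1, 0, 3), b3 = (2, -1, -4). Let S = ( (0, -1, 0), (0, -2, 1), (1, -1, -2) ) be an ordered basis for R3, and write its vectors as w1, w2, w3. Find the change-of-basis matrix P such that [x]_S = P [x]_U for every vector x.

Let M have columns bj and N have columns wj. Then for every x, N [x]_S = x = M [x]_U, so P = N^(-1) M.
Since det N = -1, N^(-1) has integer entries; multiplying gives P = [[0, -1, -1], [1, 1, 0], [-1, -1, 2]].

[[0, -1, -1], [1, 1, 0], [-1, -1, 2]]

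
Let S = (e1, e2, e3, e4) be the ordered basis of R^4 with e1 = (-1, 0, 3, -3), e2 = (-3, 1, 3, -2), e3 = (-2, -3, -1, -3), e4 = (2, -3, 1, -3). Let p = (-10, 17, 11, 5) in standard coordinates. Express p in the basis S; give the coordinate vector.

(2, 2, -2, -3)

We seek scalars with c_1 e1 + ... + c_4 e4 = p; equivalently solve M c = p where the columns of M are e1, ..., e4.
Gaussian elimination on [M | p] yields c = (2, 2, -2, -3).
Check: 2e1 + 2e2 - 2e3 - 3e4 = (-10, 17, 11, 5).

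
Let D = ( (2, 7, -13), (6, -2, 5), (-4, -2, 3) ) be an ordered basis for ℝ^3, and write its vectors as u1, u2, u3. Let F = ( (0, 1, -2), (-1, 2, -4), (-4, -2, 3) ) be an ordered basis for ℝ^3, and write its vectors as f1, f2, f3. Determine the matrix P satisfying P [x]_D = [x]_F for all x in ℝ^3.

Column j of P is [uj]_F, since P maps D-coordinates to F-coordinates.
Expressing u1 in F: u1 = f1 + 2f2 - f3, so column 1 of P is (1, 2, -1).
Doing the same for each uj gives P = [[1, 0, 0], [2, -2, 0], [-1, -1, 1]].

[[1, 0, 0], [2, -2, 0], [-1, -1, 1]]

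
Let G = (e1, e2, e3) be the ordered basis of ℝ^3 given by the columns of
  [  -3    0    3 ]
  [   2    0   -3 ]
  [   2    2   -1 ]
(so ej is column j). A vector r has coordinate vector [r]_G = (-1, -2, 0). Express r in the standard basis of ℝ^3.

The coordinates say r = -e1 - 2e2 + 0·e3; adding the scaled basis vectors gives (3, -2, -6).

(3, -2, -6)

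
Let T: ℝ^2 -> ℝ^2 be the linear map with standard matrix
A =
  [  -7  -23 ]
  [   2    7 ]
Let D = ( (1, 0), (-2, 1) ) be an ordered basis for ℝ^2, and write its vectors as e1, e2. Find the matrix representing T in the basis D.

With P the matrix whose columns are e1, e2, [T]_D = P^(-1) A P.
Column by column: T(e1) = A e1 = (-7, 2); its D-coordinates (-3, 2) give column 1.
Continuing for each basis vector yields [T]_D = [[-3, -3], [2, 3]].

[[-3, -3], [2, 3]]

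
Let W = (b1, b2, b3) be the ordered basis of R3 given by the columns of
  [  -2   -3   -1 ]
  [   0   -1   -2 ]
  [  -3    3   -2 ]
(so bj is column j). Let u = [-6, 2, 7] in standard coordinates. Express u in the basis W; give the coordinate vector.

[u]_W is the unique c with M c = u, where M has columns b1, ..., b3.
Solving this 3x3 system gives c = (1, 2, -2).
Check: b1 + 2b2 - 2b3 = [-6, 2, 7].

[1, 2, -2]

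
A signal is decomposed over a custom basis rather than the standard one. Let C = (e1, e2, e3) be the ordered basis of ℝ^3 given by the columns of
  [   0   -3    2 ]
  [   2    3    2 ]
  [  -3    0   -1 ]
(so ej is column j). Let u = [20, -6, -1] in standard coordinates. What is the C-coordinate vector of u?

Write u = c_1 e1 + ... + c_3 e3 and solve for the c_i.
Solving this 3x3 system gives c = (-1, -4, 4).
Check: -e1 - 4e2 + 4e3 = [20, -6, -1].

[-1, -4, 4]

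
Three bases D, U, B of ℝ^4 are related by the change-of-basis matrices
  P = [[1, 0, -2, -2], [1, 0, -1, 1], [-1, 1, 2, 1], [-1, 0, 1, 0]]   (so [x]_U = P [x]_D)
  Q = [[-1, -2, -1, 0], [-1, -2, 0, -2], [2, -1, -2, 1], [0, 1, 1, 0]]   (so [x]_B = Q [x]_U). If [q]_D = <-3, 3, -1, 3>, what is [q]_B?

First [q]_U = P [q]_D = <-7, 1, 7, 2>.
Then [q]_B = Q [q]_U = <-2, 1, -27, 8>.

<-2, 1, -27, 8>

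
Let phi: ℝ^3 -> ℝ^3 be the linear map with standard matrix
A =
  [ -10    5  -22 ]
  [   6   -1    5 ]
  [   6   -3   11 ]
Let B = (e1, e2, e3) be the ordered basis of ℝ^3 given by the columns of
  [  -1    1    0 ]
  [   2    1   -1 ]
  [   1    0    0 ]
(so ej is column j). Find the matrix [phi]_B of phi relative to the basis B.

With P the matrix whose columns are e1, ..., e3, [phi]_B = P^(-1) A P.
Column by column: phi(e1) = A e1 = [-2, -3, -1]; its B-coordinates [-1, -3, -2] give column 1.
Continuing for each basis vector yields [phi]_B = [[-1, 3, 3], [-3, -2, -2], [-2, -1, 3]].

[[-1, 3, 3], [-3, -2, -2], [-2, -1, 3]]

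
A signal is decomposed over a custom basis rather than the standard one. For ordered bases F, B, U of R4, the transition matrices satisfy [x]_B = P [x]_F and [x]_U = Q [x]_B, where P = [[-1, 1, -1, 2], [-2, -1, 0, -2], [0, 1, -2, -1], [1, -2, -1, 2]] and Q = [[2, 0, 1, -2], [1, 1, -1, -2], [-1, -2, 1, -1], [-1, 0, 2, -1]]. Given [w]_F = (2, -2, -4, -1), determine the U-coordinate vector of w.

(-13, -25, 1, 8)

Composing the changes, [w]_U = Q P [w]_F.
Q P = [[-4, 7, -2, -1], [-5, 3, 3, -3], [4, 4, 0, -1], [0, 3, -2, -6]]; applying this to (2, -2, -4, -1) gives (-13, -25, 1, 8).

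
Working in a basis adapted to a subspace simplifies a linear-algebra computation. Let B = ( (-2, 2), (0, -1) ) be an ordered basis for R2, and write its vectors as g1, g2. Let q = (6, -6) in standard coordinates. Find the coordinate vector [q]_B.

(-3, 0)

Write q = c_1 g1 + c_2 g2 and solve for the c_i.
System: -2c_1 + 0c_2 = 6, 2c_1 - c_2 = -6; solving gives c_1 = -3, c_2 = 0.
Check: -3g1 + 0·g2 = (6, -6).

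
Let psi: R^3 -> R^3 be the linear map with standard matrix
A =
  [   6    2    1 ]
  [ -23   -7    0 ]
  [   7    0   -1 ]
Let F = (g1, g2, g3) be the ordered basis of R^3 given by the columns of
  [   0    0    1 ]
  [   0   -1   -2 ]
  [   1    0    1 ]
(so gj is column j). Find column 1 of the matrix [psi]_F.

Compute psi(g1) = A g1 = <1, 0, -1> in standard coordinates.
Then write this in F-coordinates: solve for y in y_1 g1 + ... + y_3 g3 = <1, 0, -1>.
This gives y = <-2, -2, 1>, which is column 1 of [psi]_F.

<-2, -2, 1>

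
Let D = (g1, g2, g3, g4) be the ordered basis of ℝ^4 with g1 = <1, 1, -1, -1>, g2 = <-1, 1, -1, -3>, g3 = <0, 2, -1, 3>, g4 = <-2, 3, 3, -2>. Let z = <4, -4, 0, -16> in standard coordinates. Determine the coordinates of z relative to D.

<4, 0, -4, 0>

Write z = c_1 g1 + ... + c_4 g4 and solve for the c_i.
Row-reducing the augmented matrix [M | z] gives c = (4, 0, -4, 0).
Check: 4g1 + 0·g2 - 4g3 + 0·g4 = <4, -4, 0, -16>.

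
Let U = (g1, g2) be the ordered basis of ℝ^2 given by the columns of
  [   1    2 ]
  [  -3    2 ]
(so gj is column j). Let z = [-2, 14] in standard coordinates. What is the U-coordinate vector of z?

[z]_U is the unique c with M c = z, where M has columns g1, g2.
System: c_1 + 2c_2 = -2, -3c_1 + 2c_2 = 14; solving gives c_1 = -4, c_2 = 1.
Check: -4g1 + g2 = [-2, 14].

[-4, 1]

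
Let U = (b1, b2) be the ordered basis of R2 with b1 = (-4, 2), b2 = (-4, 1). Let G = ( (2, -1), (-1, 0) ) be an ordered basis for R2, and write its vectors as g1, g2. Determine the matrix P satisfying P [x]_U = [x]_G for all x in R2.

Column j of P is [bj]_G, since P maps U-coordinates to G-coordinates.
Expressing b1 in G: b1 = -2g1 + 0·g2, so column 1 of P is (-2, 0).
Doing the same for each bj gives P = [[-2, -1], [0, 2]].

[[-2, -1], [0, 2]]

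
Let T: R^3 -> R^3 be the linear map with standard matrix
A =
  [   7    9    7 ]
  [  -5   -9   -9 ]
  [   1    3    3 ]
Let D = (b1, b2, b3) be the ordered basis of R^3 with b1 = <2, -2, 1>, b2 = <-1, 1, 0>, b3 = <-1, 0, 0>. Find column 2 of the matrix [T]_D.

<2, 0, 2>

Compute T(b2) = A b2 = <2, -4, 2> in standard coordinates.
Then write this in D-coordinates: solve for y in y_1 b1 + ... + y_3 b3 = <2, -4, 2>.
This gives y = <2, 0, 2>, which is column 2 of [T]_D.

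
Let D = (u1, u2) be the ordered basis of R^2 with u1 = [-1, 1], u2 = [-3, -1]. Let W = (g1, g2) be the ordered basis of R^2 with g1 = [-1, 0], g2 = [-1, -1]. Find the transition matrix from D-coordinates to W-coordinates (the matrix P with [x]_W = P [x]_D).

Column j of P is [uj]_W, since P maps D-coordinates to W-coordinates.
Expressing u1 in W: u1 = 2g1 - g2, so column 1 of P is [2, -1].
Doing the same for each uj gives P = [[2, 2], [-1, 1]].

[[2, 2], [-1, 1]]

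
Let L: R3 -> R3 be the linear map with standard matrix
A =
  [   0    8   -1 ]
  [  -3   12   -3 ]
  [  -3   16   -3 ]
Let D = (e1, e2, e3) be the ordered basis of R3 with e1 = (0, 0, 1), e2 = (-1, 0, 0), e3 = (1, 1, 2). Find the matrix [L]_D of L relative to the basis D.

[[3, -3, 1], [-2, 3, -3], [-3, 3, 3]]

With P the matrix whose columns are e1, ..., e3, [L]_D = P^(-1) A P.
Column by column: L(e1) = A e1 = (-1, -3, -3); its D-coordinates (3, -2, -3) give column 1.
Continuing for each basis vector yields [L]_D = [[3, -3, 1], [-2, 3, -3], [-3, 3, 3]].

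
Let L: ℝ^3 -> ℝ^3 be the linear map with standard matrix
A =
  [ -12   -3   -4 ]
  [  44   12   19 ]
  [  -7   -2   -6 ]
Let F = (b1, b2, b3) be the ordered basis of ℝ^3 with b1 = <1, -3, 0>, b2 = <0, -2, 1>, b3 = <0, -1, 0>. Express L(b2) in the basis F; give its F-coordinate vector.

<2, -2, 3>

Compute L(b2) = A b2 = <2, -5, -2> in standard coordinates.
Then write this in F-coordinates: solve for y in y_1 b1 + ... + y_3 b3 = <2, -5, -2>.
This gives y = <2, -2, 3>, which is column 2 of [L]_F.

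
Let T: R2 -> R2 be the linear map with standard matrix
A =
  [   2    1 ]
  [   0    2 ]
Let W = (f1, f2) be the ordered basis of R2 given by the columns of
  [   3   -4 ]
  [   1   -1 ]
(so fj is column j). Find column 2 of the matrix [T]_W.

Compute T(f2) = A f2 = <-9, -2> in standard coordinates.
Then write this in W-coordinates: solve for y in y_1 f1 + y_2 f2 = <-9, -2>.
This gives y = <1, 3>, which is column 2 of [T]_W.

<1, 3>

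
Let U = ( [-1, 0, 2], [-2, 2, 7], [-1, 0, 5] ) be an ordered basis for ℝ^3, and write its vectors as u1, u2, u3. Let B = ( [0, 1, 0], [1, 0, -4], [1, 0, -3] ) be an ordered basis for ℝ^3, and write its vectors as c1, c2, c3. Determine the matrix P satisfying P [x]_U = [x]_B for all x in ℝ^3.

[[0, 2, 0], [1, -1, -2], [-2, -1, 1]]

Column j of P is [uj]_B, since P maps U-coordinates to B-coordinates.
Expressing u1 in B: u1 = 0·c1 + c2 - 2c3, so column 1 of P is [0, 1, -2].
Doing the same for each uj gives P = [[0, 2, 0], [1, -1, -2], [-2, -1, 1]].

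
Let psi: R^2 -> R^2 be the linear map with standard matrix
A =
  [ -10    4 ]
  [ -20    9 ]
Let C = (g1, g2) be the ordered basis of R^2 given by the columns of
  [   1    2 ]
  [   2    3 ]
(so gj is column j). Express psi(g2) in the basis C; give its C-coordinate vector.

Compute psi(g2) = A g2 = (-8, -13) in standard coordinates.
Then write this in C-coordinates: solve for y in y_1 g1 + y_2 g2 = (-8, -13).
This gives y = (-2, -3), which is column 2 of [psi]_C.

(-2, -3)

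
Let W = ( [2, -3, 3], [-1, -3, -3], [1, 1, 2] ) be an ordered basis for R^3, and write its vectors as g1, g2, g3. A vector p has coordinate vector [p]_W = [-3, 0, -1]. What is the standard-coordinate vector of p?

The coordinates say p = -3g1 + 0·g2 - g3; adding the scaled basis vectors gives [-7, 8, -11].

[-7, 8, -11]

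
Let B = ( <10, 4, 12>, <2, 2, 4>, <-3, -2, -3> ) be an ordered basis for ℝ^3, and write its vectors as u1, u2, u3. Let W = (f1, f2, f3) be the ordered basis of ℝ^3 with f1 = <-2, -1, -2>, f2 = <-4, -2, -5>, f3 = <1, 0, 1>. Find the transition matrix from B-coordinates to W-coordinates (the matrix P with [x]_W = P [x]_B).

[[0, 2, 2], [-2, -2, 0], [2, -2, 1]]

Take x = uj: its B-coordinates are the j-th standard unit vector, so P e_j — column j of P — equals [uj]_W.
u1 = 0·f1 - 2f2 + 2f3, giving column 1 = <0, -2, 2>; repeating for each j gives P = [[0, 2, 2], [-2, -2, 0], [2, -2, 1]].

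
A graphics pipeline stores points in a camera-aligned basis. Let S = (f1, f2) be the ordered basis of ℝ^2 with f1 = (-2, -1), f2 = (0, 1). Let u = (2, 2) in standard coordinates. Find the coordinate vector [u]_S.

(-1, 1)

Write u = c_1 f1 + c_2 f2 and solve for the c_i.
System: -2c_1 + 0c_2 = 2, -c_1 + c_2 = 2; solving gives c_1 = -1, c_2 = 1.
Check: -f1 + f2 = (2, 2).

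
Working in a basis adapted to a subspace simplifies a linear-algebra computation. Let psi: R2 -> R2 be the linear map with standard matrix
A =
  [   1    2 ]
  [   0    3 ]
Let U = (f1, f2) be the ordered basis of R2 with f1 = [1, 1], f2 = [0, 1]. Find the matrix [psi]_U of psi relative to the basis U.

[[3, 2], [0, 1]]

The j-th column of [psi]_U is [psi(fj)]_U.
psi(f1) = A f1 = [3, 3] = 3f1 + 0·f2, so column 1 is [3, 0].
Repeating for f2 and assembling the columns gives [[3, 2], [0, 1]].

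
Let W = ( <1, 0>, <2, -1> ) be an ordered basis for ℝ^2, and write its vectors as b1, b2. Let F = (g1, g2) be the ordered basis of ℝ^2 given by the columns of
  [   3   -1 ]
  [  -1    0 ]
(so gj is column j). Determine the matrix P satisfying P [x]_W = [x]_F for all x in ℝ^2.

[[0, 1], [-1, 1]]

Take x = bj: its W-coordinates are the j-th standard unit vector, so P e_j — column j of P — equals [bj]_F.
b1 = 0·g1 - g2, giving column 1 = <0, -1>; repeating for each j gives P = [[0, 1], [-1, 1]].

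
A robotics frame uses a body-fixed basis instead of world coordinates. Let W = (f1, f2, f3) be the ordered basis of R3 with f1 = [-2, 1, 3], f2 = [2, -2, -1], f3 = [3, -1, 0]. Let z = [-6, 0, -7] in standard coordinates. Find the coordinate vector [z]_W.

[-2, 1, -4]

[z]_W is the unique c with M c = z, where M has columns f1, ..., f3.
Row-reducing the augmented matrix [M | z] gives c = (-2, 1, -4).
Check: -2f1 + f2 - 4f3 = [-6, 0, -7].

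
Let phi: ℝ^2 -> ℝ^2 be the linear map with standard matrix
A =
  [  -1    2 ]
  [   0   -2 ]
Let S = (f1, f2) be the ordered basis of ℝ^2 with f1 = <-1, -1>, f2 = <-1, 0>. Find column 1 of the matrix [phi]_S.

<-2, 3>

Column 1 of [phi]_S is the S-coordinate vector of phi(f1).
In standard coordinates phi(f1) = A f1 = <-1, 2>.
Converting to S: <-1, 2> = -2f1 + 3f2, so the coordinate vector is <-2, 3>.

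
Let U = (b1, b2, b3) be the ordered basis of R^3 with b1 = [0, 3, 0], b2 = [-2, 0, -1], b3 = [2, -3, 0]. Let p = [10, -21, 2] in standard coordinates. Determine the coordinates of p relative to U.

[-4, -2, 3]

[p]_U is the unique c with M c = p, where M has columns b1, ..., b3.
Solving this 3x3 system gives c = (-4, -2, 3).
Check: -4b1 - 2b2 + 3b3 = [10, -21, 2].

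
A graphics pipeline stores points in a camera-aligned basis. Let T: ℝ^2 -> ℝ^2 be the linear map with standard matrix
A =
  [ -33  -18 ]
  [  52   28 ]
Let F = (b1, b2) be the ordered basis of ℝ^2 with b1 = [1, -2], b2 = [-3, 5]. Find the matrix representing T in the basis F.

Let P have columns b1, b2. Then [T]_F = P^(-1) A P.
Here det P = -1, so P^(-1) is integer; computing A P first and then P^(-1)(A P) gives [[-3, 3], [-2, -2]].

[[-3, 3], [-2, -2]]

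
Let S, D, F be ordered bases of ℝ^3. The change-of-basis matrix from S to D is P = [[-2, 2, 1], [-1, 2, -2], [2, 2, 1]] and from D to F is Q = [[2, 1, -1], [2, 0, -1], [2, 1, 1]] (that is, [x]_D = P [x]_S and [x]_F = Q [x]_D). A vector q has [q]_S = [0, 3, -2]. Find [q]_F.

Composing the changes, [q]_F = Q P [q]_S.
Q P = [[-7, 4, -1], [-6, 2, 1], [-3, 8, 1]]; applying this to [0, 3, -2] gives [14, 4, 22].

[14, 4, 22]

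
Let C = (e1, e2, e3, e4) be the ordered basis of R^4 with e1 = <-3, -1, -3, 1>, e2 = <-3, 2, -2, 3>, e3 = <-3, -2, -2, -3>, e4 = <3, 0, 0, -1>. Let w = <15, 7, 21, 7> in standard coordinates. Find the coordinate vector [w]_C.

[w]_C is the unique c with M c = w, where M has columns e1, ..., e4.
Row-reducing the augmented matrix [M | w] gives c = (-3, -2, -4, -4).
Check: -3e1 - 2e2 - 4e3 - 4e4 = <15, 7, 21, 7>.

<-3, -2, -4, -4>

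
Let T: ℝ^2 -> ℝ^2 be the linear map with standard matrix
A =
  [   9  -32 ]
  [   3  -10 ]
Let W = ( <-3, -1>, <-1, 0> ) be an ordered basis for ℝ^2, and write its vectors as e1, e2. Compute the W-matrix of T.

Let P have columns e1, e2. Then [T]_W = P^(-1) A P.
Here det P = -1, so P^(-1) is integer; computing A P first and then P^(-1)(A P) gives [[-1, 3], [-2, 0]].

[[-1, 3], [-2, 0]]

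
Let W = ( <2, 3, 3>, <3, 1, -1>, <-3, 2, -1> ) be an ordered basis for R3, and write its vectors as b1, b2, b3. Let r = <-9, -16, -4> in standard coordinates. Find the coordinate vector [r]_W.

Write r = c_1 b1 + ... + c_3 b3 and solve for the c_i.
Row-reducing the augmented matrix [M | r] gives c = (-3, -3, -2).
Check: -3b1 - 3b2 - 2b3 = <-9, -16, -4>.

<-3, -3, -2>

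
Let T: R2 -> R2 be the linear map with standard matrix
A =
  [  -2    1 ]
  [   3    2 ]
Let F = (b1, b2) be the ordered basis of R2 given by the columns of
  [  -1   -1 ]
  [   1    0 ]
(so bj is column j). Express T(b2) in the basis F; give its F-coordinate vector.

<-3, 1>

Column 2 of [T]_F is the F-coordinate vector of T(b2).
In standard coordinates T(b2) = A b2 = <2, -3>.
Converting to F: <2, -3> = -3b1 + b2, so the coordinate vector is <-3, 1>.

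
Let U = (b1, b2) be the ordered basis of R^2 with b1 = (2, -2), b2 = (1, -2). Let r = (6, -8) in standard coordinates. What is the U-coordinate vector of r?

We seek scalars with c_1 b1 + c_2 b2 = r; equivalently solve M c = r where the columns of M are b1, b2.
System: 2c_1 + c_2 = 6, -2c_1 - 2c_2 = -8; solving gives c_1 = 2, c_2 = 2.
Check: 2b1 + 2b2 = (6, -8).

(2, 2)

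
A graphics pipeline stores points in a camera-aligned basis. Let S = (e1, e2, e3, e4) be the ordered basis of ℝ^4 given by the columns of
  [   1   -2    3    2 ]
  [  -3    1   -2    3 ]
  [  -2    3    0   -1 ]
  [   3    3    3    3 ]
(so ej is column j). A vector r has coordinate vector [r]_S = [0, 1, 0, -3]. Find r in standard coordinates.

[-8, -8, 6, -6]

The coordinates say r = 0·e1 + e2 + 0·e3 - 3e4; adding the scaled basis vectors gives [-8, -8, 6, -6].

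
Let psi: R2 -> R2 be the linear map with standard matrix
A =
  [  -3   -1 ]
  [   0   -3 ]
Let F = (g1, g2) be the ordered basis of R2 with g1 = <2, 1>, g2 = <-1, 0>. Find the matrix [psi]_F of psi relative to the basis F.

Let P have columns g1, g2. Then [psi]_F = P^(-1) A P.
Here det P = 1, so P^(-1) is integer; computing A P first and then P^(-1)(A P) gives [[-3, 0], [1, -3]].

[[-3, 0], [1, -3]]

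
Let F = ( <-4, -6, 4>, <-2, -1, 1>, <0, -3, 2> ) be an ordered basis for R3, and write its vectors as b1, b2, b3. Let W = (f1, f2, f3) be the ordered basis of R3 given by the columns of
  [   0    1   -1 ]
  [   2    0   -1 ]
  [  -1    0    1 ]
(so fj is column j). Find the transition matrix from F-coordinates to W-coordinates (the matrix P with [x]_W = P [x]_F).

[[-2, 0, -1], [-2, -1, 1], [2, 1, 1]]

Take x = bj: its F-coordinates are the j-th standard unit vector, so P e_j — column j of P — equals [bj]_W.
b1 = -2f1 - 2f2 + 2f3, giving column 1 = <-2, -2, 2>; repeating for each j gives P = [[-2, 0, -1], [-2, -1, 1], [2, 1, 1]].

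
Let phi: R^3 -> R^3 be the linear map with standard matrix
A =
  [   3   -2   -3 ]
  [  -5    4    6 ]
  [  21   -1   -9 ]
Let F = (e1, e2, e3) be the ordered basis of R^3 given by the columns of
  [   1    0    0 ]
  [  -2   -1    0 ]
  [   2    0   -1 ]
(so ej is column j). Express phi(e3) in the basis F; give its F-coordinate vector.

Column 3 of [phi]_F is the F-coordinate vector of phi(e3).
In standard coordinates phi(e3) = A e3 = <3, -6, 9>.
Converting to F: <3, -6, 9> = 3e1 + 0·e2 - 3e3, so the coordinate vector is <3, 0, -3>.

<3, 0, -3>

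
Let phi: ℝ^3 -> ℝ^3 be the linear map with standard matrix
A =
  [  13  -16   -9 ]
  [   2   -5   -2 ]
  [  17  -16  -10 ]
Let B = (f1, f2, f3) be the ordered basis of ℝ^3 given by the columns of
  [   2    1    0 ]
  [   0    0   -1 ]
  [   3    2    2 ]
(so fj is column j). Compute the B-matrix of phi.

Let P have columns f1, ..., f3. Then [phi]_B = P^(-1) A P.
Here det P = 1, so P^(-1) is integer; computing A P first and then P^(-1)(A P) gives [[-2, -3, -2], [3, 1, 2], [2, 2, -1]].

[[-2, -3, -2], [3, 1, 2], [2, 2, -1]]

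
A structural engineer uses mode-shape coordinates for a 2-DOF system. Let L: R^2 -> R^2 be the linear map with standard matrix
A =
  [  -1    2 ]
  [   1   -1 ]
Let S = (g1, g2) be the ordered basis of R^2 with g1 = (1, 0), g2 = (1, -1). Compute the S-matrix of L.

[[0, -1], [-1, -2]]

With P the matrix whose columns are g1, g2, [L]_S = P^(-1) A P.
Column by column: L(g1) = A g1 = (-1, 1); its S-coordinates (0, -1) give column 1.
Continuing for each basis vector yields [L]_S = [[0, -1], [-1, -2]].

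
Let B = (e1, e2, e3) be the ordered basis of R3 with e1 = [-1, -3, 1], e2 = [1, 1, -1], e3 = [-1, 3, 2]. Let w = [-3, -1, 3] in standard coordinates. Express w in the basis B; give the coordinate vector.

[w]_B is the unique c with M c = w, where M has columns e1, ..., e3.
Gaussian elimination on [M | w] yields c = (-1, -4, 0).
Check: -e1 - 4e2 + 0·e3 = [-3, -1, 3].

[-1, -4, 0]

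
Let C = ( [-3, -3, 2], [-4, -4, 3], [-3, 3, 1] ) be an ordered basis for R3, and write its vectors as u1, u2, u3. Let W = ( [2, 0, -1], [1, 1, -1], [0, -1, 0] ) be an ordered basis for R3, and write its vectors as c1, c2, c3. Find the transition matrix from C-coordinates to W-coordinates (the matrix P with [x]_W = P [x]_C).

Let M have columns uj and N have columns cj. Then for every x, N [x]_W = x = M [x]_C, so P = N^(-1) M.
Since det N = -1, N^(-1) has integer entries; multiplying gives P = [[-1, -1, -2], [-1, -2, 1], [2, 2, -2]].

[[-1, -1, -2], [-1, -2, 1], [2, 2, -2]]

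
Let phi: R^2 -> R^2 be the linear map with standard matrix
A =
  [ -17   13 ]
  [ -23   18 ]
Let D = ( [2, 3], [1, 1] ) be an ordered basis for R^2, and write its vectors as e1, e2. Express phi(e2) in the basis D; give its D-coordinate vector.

[-1, -2]

Compute phi(e2) = A e2 = [-4, -5] in standard coordinates.
Then write this in D-coordinates: solve for y in y_1 e1 + y_2 e2 = [-4, -5].
This gives y = [-1, -2], which is column 2 of [phi]_D.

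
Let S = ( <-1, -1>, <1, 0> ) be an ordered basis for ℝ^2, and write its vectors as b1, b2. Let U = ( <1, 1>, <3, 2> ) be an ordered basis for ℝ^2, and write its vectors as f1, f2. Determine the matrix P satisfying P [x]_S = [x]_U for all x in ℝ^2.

Let M have columns bj and N have columns fj. Then for every x, N [x]_U = x = M [x]_S, so P = N^(-1) M.
Since det N = -1, N^(-1) has integer entries; multiplying gives P = [[-1, -2], [0, 1]].

[[-1, -2], [0, 1]]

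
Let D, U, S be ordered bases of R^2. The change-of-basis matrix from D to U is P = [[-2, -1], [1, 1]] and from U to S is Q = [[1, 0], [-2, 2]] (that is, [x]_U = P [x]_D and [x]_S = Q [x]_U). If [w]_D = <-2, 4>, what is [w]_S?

<0, 4>

First [w]_U = P [w]_D = <0, 2>.
Then [w]_S = Q [w]_U = <0, 4>.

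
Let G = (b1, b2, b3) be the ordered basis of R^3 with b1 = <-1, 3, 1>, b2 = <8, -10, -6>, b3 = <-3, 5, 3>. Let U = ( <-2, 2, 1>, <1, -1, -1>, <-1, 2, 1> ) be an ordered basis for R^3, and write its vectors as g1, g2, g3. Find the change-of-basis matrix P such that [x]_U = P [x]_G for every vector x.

Column j of P is [bj]_U, since P maps G-coordinates to U-coordinates.
Expressing b1 in U: b1 = 0·g1 + g2 + 2g3, so column 1 of P is <0, 1, 2>.
Doing the same for each bj gives P = [[0, -2, 0], [1, 2, -1], [2, -2, 2]].

[[0, -2, 0], [1, 2, -1], [2, -2, 2]]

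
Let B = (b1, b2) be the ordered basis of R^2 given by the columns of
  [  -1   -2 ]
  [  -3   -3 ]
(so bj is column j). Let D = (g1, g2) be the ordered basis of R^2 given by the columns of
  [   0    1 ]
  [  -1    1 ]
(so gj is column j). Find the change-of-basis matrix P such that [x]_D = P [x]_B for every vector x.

[[2, 1], [-1, -2]]

Take x = bj: its B-coordinates are the j-th standard unit vector, so P e_j — column j of P — equals [bj]_D.
b1 = 2g1 - g2, giving column 1 = <2, -1>; repeating for each j gives P = [[2, 1], [-1, -2]].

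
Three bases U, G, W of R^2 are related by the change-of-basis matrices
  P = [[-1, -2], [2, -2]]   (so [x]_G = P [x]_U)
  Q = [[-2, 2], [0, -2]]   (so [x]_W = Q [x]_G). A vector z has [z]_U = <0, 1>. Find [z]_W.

First [z]_G = P [z]_U = <-2, -2>.
Then [z]_W = Q [z]_G = <0, 4>.

<0, 4>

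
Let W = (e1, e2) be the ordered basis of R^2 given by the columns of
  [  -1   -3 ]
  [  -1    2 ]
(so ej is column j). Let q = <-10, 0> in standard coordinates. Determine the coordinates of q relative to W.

We seek scalars with c_1 e1 + c_2 e2 = q; equivalently solve M c = q where the columns of M are e1, e2.
System: -c_1 - 3c_2 = -10, -c_1 + 2c_2 = 0; solving gives c_1 = 4, c_2 = 2.
Check: 4e1 + 2e2 = <-10, 0>.

<4, 2>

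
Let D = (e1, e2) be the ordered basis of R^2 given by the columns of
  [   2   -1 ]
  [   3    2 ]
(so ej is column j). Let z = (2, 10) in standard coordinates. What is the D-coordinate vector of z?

Write z = c_1 e1 + c_2 e2 and solve for the c_i.
System: 2c_1 - c_2 = 2, 3c_1 + 2c_2 = 10; solving gives c_1 = 2, c_2 = 2.
Check: 2e1 + 2e2 = (2, 10).

(2, 2)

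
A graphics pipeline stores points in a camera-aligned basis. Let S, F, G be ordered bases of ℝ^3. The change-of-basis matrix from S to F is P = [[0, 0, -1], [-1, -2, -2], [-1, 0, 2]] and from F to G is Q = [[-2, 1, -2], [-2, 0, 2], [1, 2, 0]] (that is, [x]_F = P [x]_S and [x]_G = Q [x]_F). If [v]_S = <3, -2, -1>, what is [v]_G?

Composing the changes, [v]_G = Q P [v]_S.
Q P = [[1, -2, -4], [-2, 0, 6], [-2, -4, -5]]; applying this to <3, -2, -1> gives <11, -12, 7>.

<11, -12, 7>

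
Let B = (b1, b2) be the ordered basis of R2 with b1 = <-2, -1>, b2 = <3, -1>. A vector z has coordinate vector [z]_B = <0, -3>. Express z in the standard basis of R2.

The coordinates say z = 0·b1 - 3b2; adding the scaled basis vectors gives <-9, 3>.

<-9, 3>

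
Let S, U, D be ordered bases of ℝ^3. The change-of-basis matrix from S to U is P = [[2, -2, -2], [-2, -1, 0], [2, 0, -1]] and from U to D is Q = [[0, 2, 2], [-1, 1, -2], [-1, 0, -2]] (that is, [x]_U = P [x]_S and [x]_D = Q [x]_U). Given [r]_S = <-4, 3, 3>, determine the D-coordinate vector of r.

<-12, 47, 42>

First [r]_U = P [r]_S = <-20, 5, -11>.
Then [r]_D = Q [r]_U = <-12, 47, 42>.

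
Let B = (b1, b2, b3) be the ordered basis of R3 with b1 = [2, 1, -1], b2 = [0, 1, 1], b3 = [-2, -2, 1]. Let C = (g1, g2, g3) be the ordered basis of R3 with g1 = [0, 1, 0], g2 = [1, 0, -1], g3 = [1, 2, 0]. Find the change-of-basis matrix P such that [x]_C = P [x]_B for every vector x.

[[-1, -1, 0], [1, -1, -1], [1, 1, -1]]

Take x = bj: its B-coordinates are the j-th standard unit vector, so P e_j — column j of P — equals [bj]_C.
b1 = -g1 + g2 + g3, giving column 1 = [-1, 1, 1]; repeating for each j gives P = [[-1, -1, 0], [1, -1, -1], [1, 1, -1]].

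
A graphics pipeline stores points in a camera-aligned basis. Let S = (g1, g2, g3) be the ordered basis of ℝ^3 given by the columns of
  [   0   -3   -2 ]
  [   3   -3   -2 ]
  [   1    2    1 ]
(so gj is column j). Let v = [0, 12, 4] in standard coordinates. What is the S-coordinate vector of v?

[4, 0, 0]

Write v = c_1 g1 + ... + c_3 g3 and solve for the c_i.
Solving this 3x3 system gives c = (4, 0, 0).
Check: 4g1 + 0·g2 + 0·g3 = [0, 12, 4].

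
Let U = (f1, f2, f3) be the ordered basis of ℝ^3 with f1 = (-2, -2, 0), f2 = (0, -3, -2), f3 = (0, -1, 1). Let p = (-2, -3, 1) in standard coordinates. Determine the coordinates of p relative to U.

Write p = c_1 f1 + ... + c_3 f3 and solve for the c_i.
Solving this 3x3 system gives c = (1, 0, 1).
Check: f1 + 0·f2 + f3 = (-2, -3, 1).

(1, 0, 1)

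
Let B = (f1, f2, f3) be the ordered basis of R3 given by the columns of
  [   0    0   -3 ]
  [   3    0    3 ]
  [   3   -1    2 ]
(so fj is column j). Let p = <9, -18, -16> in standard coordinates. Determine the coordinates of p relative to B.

We seek scalars with c_1 f1 + ... + c_3 f3 = p; equivalently solve M c = p where the columns of M are f1, ..., f3.
Solving this 3x3 system gives c = (-3, 1, -3).
Check: -3f1 + f2 - 3f3 = <9, -18, -16>.

<-3, 1, -3>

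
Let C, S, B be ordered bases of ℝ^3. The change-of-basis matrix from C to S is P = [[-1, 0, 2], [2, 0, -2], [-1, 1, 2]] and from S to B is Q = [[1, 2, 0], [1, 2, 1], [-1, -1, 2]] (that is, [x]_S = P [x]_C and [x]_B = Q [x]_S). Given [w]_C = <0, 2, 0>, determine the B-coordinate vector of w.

<0, 2, 4>

Apply P to get S-coordinates <0, 0, 2>, then Q to get B-coordinates.
The result is [w]_B = <0, 2, 4>.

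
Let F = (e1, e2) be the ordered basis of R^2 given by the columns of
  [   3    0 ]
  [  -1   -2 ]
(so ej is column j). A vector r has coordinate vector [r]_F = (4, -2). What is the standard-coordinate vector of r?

The coordinates say r = 4e1 - 2e2; adding the scaled basis vectors gives (12, 0).

(12, 0)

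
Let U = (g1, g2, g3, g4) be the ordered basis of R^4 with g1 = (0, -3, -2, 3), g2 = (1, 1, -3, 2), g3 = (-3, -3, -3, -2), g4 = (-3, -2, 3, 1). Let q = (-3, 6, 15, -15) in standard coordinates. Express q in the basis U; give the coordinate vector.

(-3, -3, 0, 0)

[q]_U is the unique c with M c = q, where M has columns g1, ..., g4.
Gaussian elimination on [M | q] yields c = (-3, -3, 0, 0).
Check: -3g1 - 3g2 + 0·g3 + 0·g4 = (-3, 6, 15, -15).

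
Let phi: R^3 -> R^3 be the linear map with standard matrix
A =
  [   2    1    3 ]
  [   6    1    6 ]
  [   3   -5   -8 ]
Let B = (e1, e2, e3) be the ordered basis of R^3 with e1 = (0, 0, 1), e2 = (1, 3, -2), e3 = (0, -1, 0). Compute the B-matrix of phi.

Let P have columns e1, ..., e3. Then [phi]_B = P^(-1) A P.
Here det P = -1, so P^(-1) is integer; computing A P first and then P^(-1)(A P) gives [[-2, 2, 3], [3, -1, -1], [3, 0, -2]].

[[-2, 2, 3], [3, -1, -1], [3, 0, -2]]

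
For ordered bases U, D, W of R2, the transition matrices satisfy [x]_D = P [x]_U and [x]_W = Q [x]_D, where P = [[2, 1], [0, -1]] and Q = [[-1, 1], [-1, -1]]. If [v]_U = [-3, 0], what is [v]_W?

[6, 6]

First [v]_D = P [v]_U = [-6, 0].
Then [v]_W = Q [v]_D = [6, 6].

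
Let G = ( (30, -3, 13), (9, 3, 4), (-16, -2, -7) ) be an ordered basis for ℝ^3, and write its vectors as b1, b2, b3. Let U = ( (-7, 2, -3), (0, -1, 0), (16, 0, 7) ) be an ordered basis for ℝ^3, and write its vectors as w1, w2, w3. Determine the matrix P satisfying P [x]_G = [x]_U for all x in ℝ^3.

Take x = bj: its G-coordinates are the j-th standard unit vector, so P e_j — column j of P — equals [bj]_U.
b1 = -2w1 - w2 + w3, giving column 1 = (-2, -1, 1); repeating for each j gives P = [[-2, 1, 0], [-1, -1, 2], [1, 1, -1]].

[[-2, 1, 0], [-1, -1, 2], [1, 1, -1]]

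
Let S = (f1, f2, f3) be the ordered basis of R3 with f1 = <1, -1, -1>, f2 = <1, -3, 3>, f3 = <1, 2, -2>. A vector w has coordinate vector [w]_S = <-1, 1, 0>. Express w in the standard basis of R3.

<0, -2, 4>

The coordinates say w = -f1 + f2 + 0·f3; adding the scaled basis vectors gives <0, -2, 4>.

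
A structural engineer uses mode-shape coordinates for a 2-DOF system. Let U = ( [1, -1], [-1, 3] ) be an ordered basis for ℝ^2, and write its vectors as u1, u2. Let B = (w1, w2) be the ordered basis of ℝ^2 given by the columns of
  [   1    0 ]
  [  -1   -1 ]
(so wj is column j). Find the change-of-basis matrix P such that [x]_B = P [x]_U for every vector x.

Let M have columns uj and N have columns wj. Then for every x, N [x]_B = x = M [x]_U, so P = N^(-1) M.
Since det N = -1, N^(-1) has integer entries; multiplying gives P = [[1, -1], [0, -2]].

[[1, -1], [0, -2]]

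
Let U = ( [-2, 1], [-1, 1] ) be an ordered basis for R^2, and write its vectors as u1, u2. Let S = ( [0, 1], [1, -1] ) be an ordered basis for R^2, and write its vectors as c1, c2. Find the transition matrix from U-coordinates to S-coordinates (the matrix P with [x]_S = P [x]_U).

Let M have columns uj and N have columns cj. Then for every x, N [x]_S = x = M [x]_U, so P = N^(-1) M.
Since det N = -1, N^(-1) has integer entries; multiplying gives P = [[-1, 0], [-2, -1]].

[[-1, 0], [-2, -1]]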